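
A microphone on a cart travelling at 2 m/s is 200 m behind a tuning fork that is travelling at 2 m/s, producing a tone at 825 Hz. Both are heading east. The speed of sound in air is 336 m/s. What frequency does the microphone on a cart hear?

The microphone on a cart is behind, so the tuning fork is moving away from it while the microphone on a cart is moving toward the tuning fork.
Both move, so f' = f · (v + v_o)/(v + v_s).
f' = 825 × (336 + 2)/(336 + 2) = 825 × 338/338 ≈ 825 Hz.

825 Hz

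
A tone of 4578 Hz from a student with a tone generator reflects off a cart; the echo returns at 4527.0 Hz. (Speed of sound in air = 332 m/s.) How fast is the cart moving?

1.86 m/s

Double Doppler shift off a moving reflector: f₂ = f₀ · (v + u)/(v − u) (u > 0 toward emitter).
Rearranging, u = v · (f₂ − f₀)/(f₂ + f₀) = 332 × -51.0/9105.0 ≈ -1.86 m/s.
So the cart is moving at 1.86 m/s away from the emitter.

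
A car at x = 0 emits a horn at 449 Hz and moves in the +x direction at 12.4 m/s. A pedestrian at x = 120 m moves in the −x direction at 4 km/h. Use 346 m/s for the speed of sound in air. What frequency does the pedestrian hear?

4 km/h = 1.111 m/s.
The observer lies on the +x side, so the source is heading toward the observer and the observer is heading toward the source.
General Doppler shift: f' = f · (v + v_o)/(v − v_s).
f' = 449 × (346 + 1.111)/(346 − 12.4) = 449 × 347.11/333.6 ≈ 467 Hz.

467 Hz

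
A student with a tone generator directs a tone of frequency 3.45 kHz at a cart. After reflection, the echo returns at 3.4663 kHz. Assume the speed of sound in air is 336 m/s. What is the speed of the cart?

0.79 m/s

Double Doppler shift off a moving reflector: f₂ = f₀ · (v + u)/(v − u) (u > 0 toward emitter).
Rearranging, u = v · (f₂ − f₀)/(f₂ + f₀) = 336 × 0.0163/6.9163 ≈ 0.79 m/s.
So the cart is moving at 0.79 m/s toward the emitter.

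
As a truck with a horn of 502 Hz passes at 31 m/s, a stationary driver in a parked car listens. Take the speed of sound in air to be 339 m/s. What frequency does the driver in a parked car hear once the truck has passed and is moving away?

460 Hz

Receding: f₂ = f · v/(v + v_s) = 502 × 339/370 ≈ 460 Hz.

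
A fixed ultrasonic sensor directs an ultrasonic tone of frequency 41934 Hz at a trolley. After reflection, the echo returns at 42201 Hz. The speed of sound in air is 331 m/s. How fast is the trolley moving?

1.05 m/s

Double Doppler shift off a moving reflector: f₂ = f₀ · (v + u)/(v − u) (u > 0 toward emitter).
Rearranging, u = v · (f₂ − f₀)/(f₂ + f₀) = 331 × 267/84135 ≈ 1.05 m/s.
So the trolley is moving at 1.05 m/s toward the emitter.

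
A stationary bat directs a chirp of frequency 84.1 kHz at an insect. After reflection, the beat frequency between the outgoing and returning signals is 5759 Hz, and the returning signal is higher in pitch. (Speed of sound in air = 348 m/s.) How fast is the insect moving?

Double Doppler shift off a moving reflector: f₂ = f₀ · (v + u)/(v − u) (u > 0 toward emitter).
Returning signal is higher, so f₂ = f₀ + Δf = 84100 + 5759 = 89859 Hz.
Rearranging, u = v · (f₂ − f₀)/(f₂ + f₀) = 348 × 5759/173959 ≈ 11.5 m/s.
So the insect is moving at 11.5 m/s toward the emitter.

11.5 m/s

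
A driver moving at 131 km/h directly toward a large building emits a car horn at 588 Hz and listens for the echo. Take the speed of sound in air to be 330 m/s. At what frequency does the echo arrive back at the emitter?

734 Hz

131 km/h = 36.39 m/s.
The large building receives the sound from a moving source: f₁ = f₀ · v/(v − v_e) = 588 × 330/293.61 ≈ 661 Hz.
On the return leg the driver is a moving observer: f₂ = f₁ · (v + v_e)/v = 661 × 366.39/330 ≈ 734 Hz.
Equivalently f₂ = f₀ · (v + v_e)/(v − v_e).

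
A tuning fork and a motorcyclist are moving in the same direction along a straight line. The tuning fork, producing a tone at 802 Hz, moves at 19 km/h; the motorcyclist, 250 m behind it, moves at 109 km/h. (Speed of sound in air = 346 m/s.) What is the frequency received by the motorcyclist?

859 Hz

19 km/h = 5.278 m/s; 109 km/h = 30.28 m/s.
The motorcyclist is behind, so the tuning fork is moving away from it while the motorcyclist is moving toward the tuning fork.
With source receding and observer approaching, f' = f · (v + v_o)/(v + v_s).
f' = 802 × (346 + 30.28)/(346 + 5.278) = 802 × 376.28/351.28 ≈ 859 Hz.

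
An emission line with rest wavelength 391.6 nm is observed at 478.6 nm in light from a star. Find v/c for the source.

λ'/λ₀ = 1.2222 > 1 (redshift), so the source is receding.
λ'/λ₀ = √((1 + β)/(1 − β)) for a receding source ⇒ β = (r² − 1)/(r² + 1) with r = λ'/λ₀.
β = (1.4937 − 1)/(1.4937 + 1) ≈ 0.198.

0.198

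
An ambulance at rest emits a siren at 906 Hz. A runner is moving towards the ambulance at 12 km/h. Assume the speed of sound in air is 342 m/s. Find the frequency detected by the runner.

12 km/h = 3.333 m/s.
Moving observer, stationary source: f' = f · (v + v_o)/v.
f' = 906 × (342 + 3.333)/342 = 906 × 345.33/342 ≈ 915 Hz.

915 Hz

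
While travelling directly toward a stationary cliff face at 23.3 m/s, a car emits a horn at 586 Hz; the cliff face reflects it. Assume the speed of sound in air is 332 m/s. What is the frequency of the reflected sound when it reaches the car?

The cliff face receives the sound from a moving source: f₁ = f₀ · v/(v − v_e) = 586 × 332/308.7 ≈ 630 Hz.
On the return leg the car is a moving observer: f₂ = f₁ · (v + v_e)/v = 630 × 355.3/332 ≈ 674 Hz.

674 Hz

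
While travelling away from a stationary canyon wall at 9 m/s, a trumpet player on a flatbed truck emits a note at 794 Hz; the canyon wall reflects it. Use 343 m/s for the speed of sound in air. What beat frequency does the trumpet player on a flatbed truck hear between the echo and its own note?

The canyon wall receives the sound from a moving source: f₁ = f₀ · v/(v + v_e) = 794 × 343/352 ≈ 773.7 Hz.
On the return leg the trumpet player on a flatbed truck is a moving observer: f₂ = f₁ · (v − v_e)/v = 773.7 × 334/343 ≈ 753.4 Hz.
Beat against the emitted tone: |f₂ − f₀| = 2v_e·f₀/(v + v_e) = 2 × 9 × 794/352 ≈ 40.6 Hz.

40.6 Hz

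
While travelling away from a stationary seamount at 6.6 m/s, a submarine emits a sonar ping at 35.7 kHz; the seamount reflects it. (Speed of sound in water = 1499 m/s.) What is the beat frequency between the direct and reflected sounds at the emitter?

The seamount receives the sound from a moving source: f₁ = f₀ · v/(v + v_e) = 35.7 × 1499/1505.6 ≈ 35.544 kHz.
On the return leg the submarine is a moving observer: f₂ = f₁ · (v − v_e)/v = 35.544 × 1492.4/1499 ≈ 35.387 kHz.
Equivalently f₂ = f₀ · (v − v_e)/(v + v_e).
Beat against the emitted tone (with f₀ = 35700 Hz): |f₂ − f₀| = 2v_e·f₀/(v + v_e) = 2 × 6.6 × 35700/1505.6 ≈ 313 Hz.

313 Hz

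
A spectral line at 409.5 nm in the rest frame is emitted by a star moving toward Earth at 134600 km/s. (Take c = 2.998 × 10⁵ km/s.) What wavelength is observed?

β = v/c = 134600/299800 = 0.4490.
Relativistic Doppler for wavelength: λ' = λ₀ · √((1 − β)/(1 + β)).
λ' = 409.5 × √(0.5510/1.4490) = 409.5 × 0.61668 ≈ 252.5 nm.

252.5 nm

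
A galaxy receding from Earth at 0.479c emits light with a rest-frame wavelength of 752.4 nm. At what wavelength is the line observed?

1267.7 nm

Relativistic Doppler for wavelength: λ' = λ₀ · √((1 + β)/(1 − β)).
λ' = 752.4 × √(1.4790/0.5210) = 752.4 × 1.68487 ≈ 1267.7 nm.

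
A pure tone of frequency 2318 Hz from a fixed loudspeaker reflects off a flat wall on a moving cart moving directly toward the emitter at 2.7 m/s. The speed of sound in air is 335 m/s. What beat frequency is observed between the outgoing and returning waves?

At the flat wall on a moving cart (a moving observer), f₁ = f₀ · (v + u)/v = 2318 × 337.7/335 ≈ 2336.7 Hz.
The reflection then acts as a moving source: f₂ = f₁ · v/(v − u) ≈ 2355.7 Hz.
Equivalently f₂ = f₀ · (v + u)/(v − u).
Beat frequency: |f₂ − f₀| = 2u·f₀/(v − u) = 2 × 2.7 × 2318/332.3 ≈ 37.7 Hz.

37.7 Hz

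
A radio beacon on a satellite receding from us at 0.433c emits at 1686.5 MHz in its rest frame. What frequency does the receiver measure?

1060.9 MHz

Relativistic Doppler for frequency: f' = f₀ · √((1 − β)/(1 + β)).
f' = 1686.5 × √(0.5670/1.4330) = 1686.5 × 0.62903 ≈ 1060.9 MHz.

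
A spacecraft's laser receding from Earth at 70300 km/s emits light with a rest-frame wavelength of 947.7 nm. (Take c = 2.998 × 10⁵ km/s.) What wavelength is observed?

β = v/c = 70300/299800 = 0.2345.
Relativistic Doppler for wavelength: λ' = λ₀ · √((1 + β)/(1 − β)).
λ' = 947.7 × √(1.2345/0.7655) = 947.7 × 1.26990 ≈ 1203.5 nm.

1203.5 nm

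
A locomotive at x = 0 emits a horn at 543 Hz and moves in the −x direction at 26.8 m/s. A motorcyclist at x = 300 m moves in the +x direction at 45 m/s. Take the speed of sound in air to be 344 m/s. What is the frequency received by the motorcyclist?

The observer lies on the +x side, so the source is heading away from the observer and the observer is heading away from the source.
General Doppler shift: f' = f · (v − v_o)/(v + v_s).
f' = 543 × (344 − 45)/(344 + 26.8) = 543 × 299/370.8 ≈ 438 Hz.

438 Hz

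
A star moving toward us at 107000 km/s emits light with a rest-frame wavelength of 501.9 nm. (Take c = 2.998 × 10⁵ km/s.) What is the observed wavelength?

β = v/c = 107000/299800 = 0.3569.
Relativistic Doppler for wavelength: λ' = λ₀ · √((1 − β)/(1 + β)).
λ' = 501.9 × √(0.6431/1.3569) = 501.9 × 0.68844 ≈ 345.5 nm.

345.5 nm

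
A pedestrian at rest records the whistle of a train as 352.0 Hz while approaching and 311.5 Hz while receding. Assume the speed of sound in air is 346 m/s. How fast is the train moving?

f₁/f₂ = (v + v_s)/(v − v_s), so v_s = v · (f₁ − f₂)/(f₁ + f₂).
v_s = 346 × (352.0 − 311.5)/(352.0 + 311.5) = 346 × 40.5/663.5 ≈ 21.1 m/s.

21.1 m/s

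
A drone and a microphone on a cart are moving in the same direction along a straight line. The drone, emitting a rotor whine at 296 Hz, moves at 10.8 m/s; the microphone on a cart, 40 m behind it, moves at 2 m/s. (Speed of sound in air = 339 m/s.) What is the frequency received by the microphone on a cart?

The microphone on a cart is behind, so the drone is moving away from it while the microphone on a cart is moving toward the drone.
General Doppler shift: f' = f · (v + v_o)/(v + v_s).
f' = 296 × (339 + 2)/(339 + 10.8) = 296 × 341/349.8 ≈ 289 Hz.

289 Hz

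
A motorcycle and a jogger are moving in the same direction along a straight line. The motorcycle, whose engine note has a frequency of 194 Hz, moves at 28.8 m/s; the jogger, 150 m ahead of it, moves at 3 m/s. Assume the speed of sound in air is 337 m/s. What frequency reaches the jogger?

The jogger is ahead, so the motorcycle is moving toward it while the jogger is moving away from the motorcycle.
With source approaching and observer receding, f' = f · (v − v_o)/(v − v_s).
f' = 194 × (337 − 3)/(337 − 28.8) = 194 × 334/308.2 ≈ 210 Hz.

210 Hz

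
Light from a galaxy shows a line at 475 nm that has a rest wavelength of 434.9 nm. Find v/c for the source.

0.088c

λ'/λ₀ = 1.0922 > 1 (redshift), so the source is receding.
λ'/λ₀ = √((1 + β)/(1 − β)) for a receding source ⇒ β = (r² − 1)/(r² + 1) with r = λ'/λ₀.
β = (1.1929 − 1)/(1.1929 + 1) ≈ 0.088.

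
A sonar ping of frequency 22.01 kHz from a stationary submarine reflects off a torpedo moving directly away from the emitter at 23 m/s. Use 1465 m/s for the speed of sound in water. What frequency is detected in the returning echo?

At the torpedo (a moving observer), f₁ = f₀ · (v − u)/v = 22.01 × 1442/1465 ≈ 21.7 kHz.
On reflection it acts as a source moving away from the stationary detector: f₂ = f₁ · v/(v + u) = 21.7 × 1465/1488 ≈ 21.3 kHz.

21.3 kHz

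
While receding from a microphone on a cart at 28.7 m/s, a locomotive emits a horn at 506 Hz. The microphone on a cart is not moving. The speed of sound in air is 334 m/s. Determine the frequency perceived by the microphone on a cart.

Moving source, stationary observer: f' = f · v/(v + v_s) since the source is receding.
f' = 506 × 334/(334 + 28.7) = 506 × 334/362.7 ≈ 466 Hz.

466 Hz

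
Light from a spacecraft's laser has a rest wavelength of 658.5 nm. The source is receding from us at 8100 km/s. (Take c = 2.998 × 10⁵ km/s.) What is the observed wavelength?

β = v/c = 8100/299800 = 0.0270.
Relativistic Doppler for wavelength: λ' = λ₀ · √((1 + β)/(1 − β)).
λ' = 658.5 × √(1.0270/0.9730) = 658.5 × 1.02739 ≈ 676.5 nm.

676.5 nm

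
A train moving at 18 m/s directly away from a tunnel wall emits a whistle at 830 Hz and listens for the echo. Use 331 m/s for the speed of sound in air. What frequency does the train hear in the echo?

The tunnel wall receives the sound from a moving source: f₁ = f₀ · v/(v + v_e) = 830 × 331/349 ≈ 787 Hz.
On the return leg the train is a moving observer: f₂ = f₁ · (v − v_e)/v = 787 × 313/331 ≈ 744 Hz.
Equivalently f₂ = f₀ · (v − v_e)/(v + v_e).

744 Hz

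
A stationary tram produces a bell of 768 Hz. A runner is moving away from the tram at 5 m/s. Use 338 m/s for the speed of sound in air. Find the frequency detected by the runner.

Moving observer, stationary source: f' = f · (v − v_o)/v.
f' = 768 × (338 − 5)/338 = 768 × 333/338 ≈ 757 Hz.

757 Hz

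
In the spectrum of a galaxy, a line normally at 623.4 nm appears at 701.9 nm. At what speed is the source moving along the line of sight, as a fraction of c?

0.118

λ'/λ₀ = 1.1259 > 1 (redshift), so the source is receding.
λ'/λ₀ = √((1 + β)/(1 − β)) for a receding source ⇒ β = (r² − 1)/(r² + 1) with r = λ'/λ₀.
β = (1.2677 − 1)/(1.2677 + 1) ≈ 0.118.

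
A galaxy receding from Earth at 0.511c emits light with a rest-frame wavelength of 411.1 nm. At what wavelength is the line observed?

Relativistic Doppler for wavelength: λ' = λ₀ · √((1 + β)/(1 − β)).
λ' = 411.1 × √(1.5110/0.4890) = 411.1 × 1.75783 ≈ 722.6 nm.

722.6 nm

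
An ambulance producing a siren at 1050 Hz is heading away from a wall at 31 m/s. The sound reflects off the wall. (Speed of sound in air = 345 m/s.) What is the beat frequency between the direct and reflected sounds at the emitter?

The wall receives the sound from a moving source: f₁ = f₀ · v/(v + v_e) = 1050 × 345/376 ≈ 963.4 Hz.
On the return leg the ambulance is a moving observer: f₂ = f₁ · (v − v_e)/v = 963.4 × 314/345 ≈ 876.9 Hz.
Equivalently f₂ = f₀ · (v − v_e)/(v + v_e).
Beat against the emitted tone: |f₂ − f₀| = 2v_e·f₀/(v + v_e) = 2 × 31 × 1050/376 ≈ 173 Hz.

173 Hz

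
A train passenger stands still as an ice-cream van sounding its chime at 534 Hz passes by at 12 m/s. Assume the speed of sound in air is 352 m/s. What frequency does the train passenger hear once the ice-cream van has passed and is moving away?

516 Hz

Receding: f₂ = f · v/(v + v_s) = 534 × 352/364 ≈ 516 Hz.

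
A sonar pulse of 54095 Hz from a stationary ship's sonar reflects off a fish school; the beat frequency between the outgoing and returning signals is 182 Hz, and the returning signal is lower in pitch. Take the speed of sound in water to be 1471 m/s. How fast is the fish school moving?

2.48 m/s

Double Doppler shift off a moving reflector: f₂ = f₀ · (v + u)/(v − u) (u > 0 toward emitter).
Returning signal is lower, so f₂ = f₀ − Δf = 54095 − 182 = 53913 Hz.
Rearranging, u = v · (f₂ − f₀)/(f₂ + f₀) = 1471 × -182/108008 ≈ -2.48 m/s.
So the fish school is moving at 2.48 m/s away from the emitter.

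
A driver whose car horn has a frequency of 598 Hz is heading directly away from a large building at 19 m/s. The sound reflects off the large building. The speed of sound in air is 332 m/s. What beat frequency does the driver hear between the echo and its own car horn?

65 Hz

The large building receives the sound from a moving source: f₁ = f₀ · v/(v + v_e) = 598 × 332/351 ≈ 565.6 Hz.
On the return leg the driver is a moving observer: f₂ = f₁ · (v − v_e)/v = 565.6 × 313/332 ≈ 533.3 Hz.
Equivalently f₂ = f₀ · (v − v_e)/(v + v_e).
Beat against the emitted tone: |f₂ − f₀| = 2v_e·f₀/(v + v_e) = 2 × 19 × 598/351 ≈ 65 Hz.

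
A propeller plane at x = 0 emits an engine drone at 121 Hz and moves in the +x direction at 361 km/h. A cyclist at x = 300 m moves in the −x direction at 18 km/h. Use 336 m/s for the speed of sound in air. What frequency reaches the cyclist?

175 Hz

361 km/h = 100.3 m/s; 18 km/h = 5 m/s.
The observer lies on the +x side, so the source is heading toward the observer and the observer is heading toward the source.
General Doppler shift: f' = f · (v + v_o)/(v − v_s).
f' = 121 × (336 + 5)/(336 − 100.3) = 121 × 341/235.72 ≈ 175 Hz.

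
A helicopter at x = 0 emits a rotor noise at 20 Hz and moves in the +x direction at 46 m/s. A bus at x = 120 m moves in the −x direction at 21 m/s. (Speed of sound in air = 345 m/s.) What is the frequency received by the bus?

The observer lies on the +x side, so the source is heading toward the observer and the observer is heading toward the source.
General Doppler shift: f' = f · (v + v_o)/(v − v_s).
f' = 20 × (345 + 21)/(345 − 46) = 20 × 366/299 ≈ 24.5 Hz.

24.5 Hz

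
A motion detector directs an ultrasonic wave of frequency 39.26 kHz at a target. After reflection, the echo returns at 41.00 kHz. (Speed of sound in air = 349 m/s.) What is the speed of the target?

7.6 m/s

Double Doppler shift off a moving reflector: f₂ = f₀ · (v + u)/(v − u) (u > 0 toward emitter).
Rearranging, u = v · (f₂ − f₀)/(f₂ + f₀) = 349 × 1.74/80.26 ≈ 7.6 m/s.
So the target is moving at 7.6 m/s toward the emitter.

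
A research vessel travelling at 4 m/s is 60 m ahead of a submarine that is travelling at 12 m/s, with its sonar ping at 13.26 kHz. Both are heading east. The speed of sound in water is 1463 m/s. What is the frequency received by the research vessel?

13.33 kHz

The research vessel is ahead, so the submarine is moving toward it while the research vessel is moving away from the submarine.
With source approaching and observer receding, f' = f · (v − v_o)/(v − v_s).
f' = 13.26 × (1463 − 4)/(1463 − 12) = 13.26 × 1459/1451 ≈ 13.33 kHz.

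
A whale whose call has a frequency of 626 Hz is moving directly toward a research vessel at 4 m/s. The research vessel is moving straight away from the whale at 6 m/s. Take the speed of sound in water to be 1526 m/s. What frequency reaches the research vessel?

Both move, so f' = f · (v − v_o)/(v − v_s).
f' = 626 × (1526 − 6)/(1526 − 4) = 626 × 1520/1522 ≈ 625 Hz.

625 Hz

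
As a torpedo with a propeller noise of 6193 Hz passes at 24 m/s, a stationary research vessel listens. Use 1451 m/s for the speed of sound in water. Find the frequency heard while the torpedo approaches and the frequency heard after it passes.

Approaching: f₁ = f · v/(v − v_s) = 6193 × 1451/1427 ≈ 6297 Hz.
Receding: f₂ = f · v/(v + v_s) = 6193 × 1451/1475 ≈ 6092 Hz.

6297 Hz approaching; 6092 Hz receding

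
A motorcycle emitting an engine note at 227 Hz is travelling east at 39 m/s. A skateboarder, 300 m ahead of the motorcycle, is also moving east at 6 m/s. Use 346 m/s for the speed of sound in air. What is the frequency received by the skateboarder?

The skateboarder is ahead, so the motorcycle is moving toward it while the skateboarder is moving away from the motorcycle.
Both move, so f' = f · (v − v_o)/(v − v_s).
f' = 227 × (346 − 6)/(346 − 39) = 227 × 340/307 ≈ 251 Hz.

251 Hz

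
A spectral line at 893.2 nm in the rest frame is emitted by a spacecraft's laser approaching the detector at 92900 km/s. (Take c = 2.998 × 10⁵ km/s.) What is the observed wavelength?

648.3 nm

β = v/c = 92900/299800 = 0.3099.
Relativistic Doppler for wavelength: λ' = λ₀ · √((1 − β)/(1 + β)).
λ' = 893.2 × √(0.6901/1.3099) = 893.2 × 0.72585 ≈ 648.3 nm.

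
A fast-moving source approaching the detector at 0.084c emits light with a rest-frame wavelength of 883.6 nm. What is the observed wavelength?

812.2 nm

Relativistic Doppler for wavelength: λ' = λ₀ · √((1 − β)/(1 + β)).
λ' = 883.6 × √(0.9160/1.0840) = 883.6 × 0.91925 ≈ 812.2 nm.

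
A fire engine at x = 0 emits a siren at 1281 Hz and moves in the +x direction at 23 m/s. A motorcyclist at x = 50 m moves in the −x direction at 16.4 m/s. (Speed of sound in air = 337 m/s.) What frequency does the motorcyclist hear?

1442 Hz

The observer lies on the +x side, so the source is heading toward the observer and the observer is heading toward the source.
With source approaching and observer approaching, f' = f · (v + v_o)/(v − v_s).
f' = 1281 × (337 + 16.4)/(337 − 23) = 1281 × 353.4/314 ≈ 1442 Hz.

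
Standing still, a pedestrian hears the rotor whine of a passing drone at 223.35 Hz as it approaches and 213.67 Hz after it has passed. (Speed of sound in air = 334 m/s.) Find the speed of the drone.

7.4 m/s

f₁/f₂ = (v + v_s)/(v − v_s), so v_s = v · (f₁ − f₂)/(f₁ + f₂).
v_s = 334 × (223.35 − 213.67)/(223.35 + 213.67) = 334 × 9.68/437.02 ≈ 7.4 m/s.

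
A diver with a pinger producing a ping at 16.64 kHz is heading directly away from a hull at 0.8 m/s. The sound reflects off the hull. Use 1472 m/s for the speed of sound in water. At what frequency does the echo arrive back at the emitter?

The hull receives the sound from a moving source: f₁ = f₀ · v/(v + v_e) = 16.64 × 1472/1472.8 ≈ 16.63 kHz.
On the return leg the diver with a pinger is a moving observer: f₂ = f₁ · (v − v_e)/v = 16.63 × 1471.2/1472 ≈ 16.62 kHz.

16.62 kHz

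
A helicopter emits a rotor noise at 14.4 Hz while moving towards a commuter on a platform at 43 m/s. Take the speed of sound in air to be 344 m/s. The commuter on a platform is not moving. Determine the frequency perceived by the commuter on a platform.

16.5 Hz

Moving source, stationary observer: f' = f · v/(v − v_s) since the source is approaching.
f' = 14.4 × 344/(344 − 43) = 14.4 × 344/301 ≈ 16.5 Hz.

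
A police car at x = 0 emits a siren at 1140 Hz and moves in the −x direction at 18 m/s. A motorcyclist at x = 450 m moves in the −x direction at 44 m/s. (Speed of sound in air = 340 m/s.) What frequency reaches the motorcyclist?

1223 Hz

The observer lies on the +x side, so the source is heading away from the observer and the observer is heading toward the source.
Both move, so f' = f · (v + v_o)/(v + v_s).
f' = 1140 × (340 + 44)/(340 + 18) = 1140 × 384/358 ≈ 1223 Hz.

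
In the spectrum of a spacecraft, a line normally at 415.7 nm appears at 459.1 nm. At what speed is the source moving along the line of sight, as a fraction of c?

λ'/λ₀ = 1.1044 > 1 (redshift), so the source is receding.
λ'/λ₀ = √((1 + β)/(1 − β)) for a receding source ⇒ β = (r² − 1)/(r² + 1) with r = λ'/λ₀.
β = (1.2197 − 1)/(1.2197 + 1) ≈ 0.099.

0.099c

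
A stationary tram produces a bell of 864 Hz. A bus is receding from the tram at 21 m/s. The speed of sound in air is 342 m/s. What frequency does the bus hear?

Only the observer moves, away from the source, so f' = f · (v − v_o)/v.
f' = 864 × (342 − 21)/342 = 864 × 321/342 ≈ 811 Hz.

811 Hz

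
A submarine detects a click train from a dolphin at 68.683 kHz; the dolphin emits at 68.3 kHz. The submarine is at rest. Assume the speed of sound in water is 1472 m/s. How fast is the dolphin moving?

f' > f, so the dolphin is approaching.
f' = f · v/(v − v_s) ⇒ v_s = v · |1 − f/f'|.
v_s = 1472 × |1 − 68.3/68.683| = 1472 × 0.005576 ≈ 8.2 m/s.

8.2 m/s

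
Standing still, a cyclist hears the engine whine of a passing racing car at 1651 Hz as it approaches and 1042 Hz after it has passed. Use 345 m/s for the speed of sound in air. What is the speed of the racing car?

f₁/f₂ = (v + v_s)/(v − v_s), so v_s = v · (f₁ − f₂)/(f₁ + f₂).
v_s = 345 × (1651 − 1042)/(1651 + 1042) = 345 × 609/2693 ≈ 78 m/s.

78 m/s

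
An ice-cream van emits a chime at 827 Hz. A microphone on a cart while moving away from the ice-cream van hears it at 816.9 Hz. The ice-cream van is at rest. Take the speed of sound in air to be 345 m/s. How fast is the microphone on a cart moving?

4.2 m/s

f' = f · (v − v_o)/v ⇒ v_o = v · |f'/f − 1|.
v_o = 345 × |816.9/827 − 1| = 345 × 0.01221 ≈ 4.2 m/s.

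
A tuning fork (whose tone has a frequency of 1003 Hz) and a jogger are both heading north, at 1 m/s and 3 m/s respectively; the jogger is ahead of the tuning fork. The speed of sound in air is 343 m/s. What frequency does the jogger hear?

997 Hz

The jogger is ahead, so the tuning fork is moving toward it while the jogger is moving away from the tuning fork.
With source approaching and observer receding, f' = f · (v − v_o)/(v − v_s).
f' = 1003 × (343 − 3)/(343 − 1) = 1003 × 340/342 ≈ 997 Hz.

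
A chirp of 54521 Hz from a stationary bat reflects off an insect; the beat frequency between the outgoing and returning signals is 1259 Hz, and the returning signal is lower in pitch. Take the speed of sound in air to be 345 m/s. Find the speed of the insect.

4.0 m/s

Double Doppler shift off a moving reflector: f₂ = f₀ · (v + u)/(v − u) (u > 0 toward emitter).
Returning signal is lower, so f₂ = f₀ − Δf = 54521 − 1259 = 53262 Hz.
Rearranging, u = v · (f₂ − f₀)/(f₂ + f₀) = 345 × -1259/107783 ≈ -4.0 m/s.
So the insect is moving at 4.0 m/s away from the emitter.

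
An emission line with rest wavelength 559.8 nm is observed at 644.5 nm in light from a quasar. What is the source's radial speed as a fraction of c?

0.140c

λ'/λ₀ = 1.1513 > 1 (redshift), so the source is receding.
λ'/λ₀ = √((1 + β)/(1 − β)) for a receding source ⇒ β = (r² − 1)/(r² + 1) with r = λ'/λ₀.
β = (1.3255 − 1)/(1.3255 + 1) ≈ 0.140.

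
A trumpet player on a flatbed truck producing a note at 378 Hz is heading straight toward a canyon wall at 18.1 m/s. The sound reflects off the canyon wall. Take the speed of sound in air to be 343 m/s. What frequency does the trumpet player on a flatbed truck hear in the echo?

The canyon wall receives the sound from a moving source: f₁ = f₀ · v/(v − v_e) = 378 × 343/324.9 ≈ 399 Hz.
On the return leg the trumpet player on a flatbed truck is a moving observer: f₂ = f₁ · (v + v_e)/v = 399 × 361.1/343 ≈ 420 Hz.
Equivalently f₂ = f₀ · (v + v_e)/(v − v_e).

420 Hz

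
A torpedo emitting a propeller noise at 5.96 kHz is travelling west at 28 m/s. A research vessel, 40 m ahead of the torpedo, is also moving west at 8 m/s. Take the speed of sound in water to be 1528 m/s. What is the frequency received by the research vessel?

6.04 kHz

The research vessel is ahead, so the torpedo is moving toward it while the research vessel is moving away from the torpedo.
Both move, so f' = f · (v − v_o)/(v − v_s).
f' = 5.96 × (1528 − 8)/(1528 − 28) = 5.96 × 1520/1500 ≈ 6.04 kHz.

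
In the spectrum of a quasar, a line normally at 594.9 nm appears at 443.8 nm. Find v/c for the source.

λ'/λ₀ = 0.7460 < 1 (blueshift), so the source is approaching.
λ'/λ₀ = √((1 − β)/(1 + β)) for an approaching source ⇒ β = (1 − r²)/(1 + r²) with r = λ'/λ₀.
β = (1 − 0.5565)/(1 + 0.5565) ≈ 0.285.

0.285c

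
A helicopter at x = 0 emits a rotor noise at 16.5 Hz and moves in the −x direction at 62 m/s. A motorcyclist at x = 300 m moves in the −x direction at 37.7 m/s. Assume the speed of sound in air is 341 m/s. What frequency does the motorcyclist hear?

15.5 Hz

The observer lies on the +x side, so the source is heading away from the observer and the observer is heading toward the source.
General Doppler shift: f' = f · (v + v_o)/(v + v_s).
f' = 16.5 × (341 + 37.7)/(341 + 62) = 16.5 × 378.7/403 ≈ 15.5 Hz.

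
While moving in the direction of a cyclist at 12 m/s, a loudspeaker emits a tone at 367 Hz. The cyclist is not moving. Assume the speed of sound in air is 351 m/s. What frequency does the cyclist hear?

380 Hz

Moving source, stationary observer: f' = f · v/(v − v_s) since the source is approaching.
f' = 367 × 351/(351 − 12) = 367 × 351/339 ≈ 380 Hz.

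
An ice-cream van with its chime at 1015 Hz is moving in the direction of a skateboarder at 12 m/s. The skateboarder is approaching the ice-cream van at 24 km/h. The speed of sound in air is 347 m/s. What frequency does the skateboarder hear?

24 km/h = 6.667 m/s.
Both move, so f' = f · (v + v_o)/(v − v_s).
f' = 1015 × (347 + 6.667)/(347 − 12) = 1015 × 353.67/335 ≈ 1072 Hz.

1072 Hz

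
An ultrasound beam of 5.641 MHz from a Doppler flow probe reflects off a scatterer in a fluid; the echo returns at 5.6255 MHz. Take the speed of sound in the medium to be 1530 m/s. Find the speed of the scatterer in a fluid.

Double Doppler shift off a moving reflector: f₂ = f₀ · (v + u)/(v − u) (u > 0 toward emitter).
Rearranging, u = v · (f₂ − f₀)/(f₂ + f₀) = 1530 × -0.0155/11.2665 ≈ -2.10 m/s.
So the scatterer in a fluid is moving at 2.10 m/s away from the emitter.

2.10 m/s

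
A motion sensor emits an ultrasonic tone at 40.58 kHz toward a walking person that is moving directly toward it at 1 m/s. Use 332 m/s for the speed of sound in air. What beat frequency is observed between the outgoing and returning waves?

245 Hz

At the walking person (a moving observer), f₁ = f₀ · (v + u)/v = 40.58 × 333/332 ≈ 40.702 kHz.
The reflection then acts as a moving source: f₂ = f₁ · v/(v − u) ≈ 40.825 kHz.
Beat frequency (with f₀ = 40580 Hz): |f₂ − f₀| = 2u·f₀/(v − u) = 2 × 1 × 40580/331 ≈ 245 Hz.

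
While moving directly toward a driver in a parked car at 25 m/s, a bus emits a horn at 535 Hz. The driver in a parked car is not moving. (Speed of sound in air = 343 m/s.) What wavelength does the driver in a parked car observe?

59.4 cm

Only the source moves, toward the listener, so f' = f · v/(v − v_s).
f' = 535 × 343/(343 − 25) ≈ 577 Hz.
λ' = v/f' = 343/577.06 ≈ 59.4 cm.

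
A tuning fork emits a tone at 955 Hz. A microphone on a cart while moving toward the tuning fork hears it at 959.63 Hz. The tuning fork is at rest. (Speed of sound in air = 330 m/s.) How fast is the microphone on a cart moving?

1.60 m/s

f' = f · (v + v_o)/v ⇒ v_o = v · |f'/f − 1|.
v_o = 330 × |959.63/955 − 1| = 330 × 0.004848 ≈ 1.60 m/s.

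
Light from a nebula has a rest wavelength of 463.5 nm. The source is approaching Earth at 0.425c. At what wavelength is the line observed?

294.4 nm

Relativistic Doppler for wavelength: λ' = λ₀ · √((1 − β)/(1 + β)).
λ' = 463.5 × √(0.5750/1.4250) = 463.5 × 0.63522 ≈ 294.4 nm.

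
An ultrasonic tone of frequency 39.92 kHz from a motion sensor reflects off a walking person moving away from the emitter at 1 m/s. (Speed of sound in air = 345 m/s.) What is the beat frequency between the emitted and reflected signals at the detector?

231 Hz

At the walking person (a moving observer), f₁ = f₀ · (v − u)/v = 39.92 × 344/345 ≈ 39.804 kHz.
The reflection then acts as a moving source: f₂ = f₁ · v/(v + u) ≈ 39.689 kHz.
Beat frequency (with f₀ = 39920 Hz): |f₂ − f₀| = 2u·f₀/(v + u) = 2 × 1 × 39920/346 ≈ 231 Hz.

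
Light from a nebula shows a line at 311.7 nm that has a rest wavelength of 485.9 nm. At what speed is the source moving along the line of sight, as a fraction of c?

0.417

λ'/λ₀ = 0.6415 < 1 (blueshift), so the source is approaching.
λ'/λ₀ = √((1 − β)/(1 + β)) for an approaching source ⇒ β = (1 − r²)/(1 + r²) with r = λ'/λ₀.
β = (1 − 0.4115)/(1 + 0.4115) ≈ 0.417.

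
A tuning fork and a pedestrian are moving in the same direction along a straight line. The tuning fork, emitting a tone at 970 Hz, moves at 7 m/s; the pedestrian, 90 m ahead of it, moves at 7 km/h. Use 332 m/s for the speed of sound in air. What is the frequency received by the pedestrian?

985 Hz

7 km/h = 1.944 m/s.
The pedestrian is ahead, so the tuning fork is moving toward it while the pedestrian is moving away from the tuning fork.
Both move, so f' = f · (v − v_o)/(v − v_s).
f' = 970 × (332 − 1.944)/(332 − 7) = 970 × 330.06/325 ≈ 985 Hz.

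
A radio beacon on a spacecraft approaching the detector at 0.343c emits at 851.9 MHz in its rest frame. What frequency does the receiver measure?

1218.0 MHz

Relativistic Doppler for frequency: f' = f₀ · √((1 + β)/(1 − β)).
f' = 851.9 × √(1.3430/0.6570) = 851.9 × 1.42973 ≈ 1218.0 MHz.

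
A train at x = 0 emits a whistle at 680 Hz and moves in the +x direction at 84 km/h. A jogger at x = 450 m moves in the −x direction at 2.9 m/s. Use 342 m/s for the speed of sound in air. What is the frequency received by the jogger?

84 km/h = 23.33 m/s.
The observer lies on the +x side, so the source is heading toward the observer and the observer is heading toward the source.
Both move, so f' = f · (v + v_o)/(v − v_s).
f' = 680 × (342 + 2.9)/(342 − 23.33) = 680 × 344.9/318.67 ≈ 736 Hz.

736 Hz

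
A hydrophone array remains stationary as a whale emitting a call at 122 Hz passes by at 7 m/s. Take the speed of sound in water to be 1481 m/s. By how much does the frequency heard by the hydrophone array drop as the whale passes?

1.15 Hz

Approaching: f₁ = f · v/(v − v_s) = 122 × 1481/1474 ≈ 122.58 Hz.
Receding: f₂ = f · v/(v + v_s) = 122 × 1481/1488 ≈ 121.43 Hz.
Drop: f₁ − f₂ = 2f·v·v_s/(v² − v_s²) = 2 × 122 × 1481 × 7/(1481² − 7²) ≈ 1.15 Hz.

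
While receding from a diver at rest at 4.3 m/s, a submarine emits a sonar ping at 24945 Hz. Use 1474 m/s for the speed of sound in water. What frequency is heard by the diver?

Only the source moves, away from the listener, so f' = f · v/(v + v_s).
f' = 24945 × 1474/(1474 + 4.3) = 24945 × 1474/1478 ≈ 24872 Hz.

24872 Hz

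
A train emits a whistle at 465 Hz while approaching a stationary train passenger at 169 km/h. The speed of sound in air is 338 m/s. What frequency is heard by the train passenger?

540 Hz

169 km/h = 46.94 m/s.
Only the source moves, toward the listener, so f' = f · v/(v − v_s).
f' = 465 × 338/(338 − 46.94) = 465 × 338/291.1 ≈ 540 Hz.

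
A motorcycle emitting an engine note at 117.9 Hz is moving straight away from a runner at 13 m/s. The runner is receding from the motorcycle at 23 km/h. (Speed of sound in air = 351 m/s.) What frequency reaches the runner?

112 Hz

23 km/h = 6.389 m/s.
Both move, so f' = f · (v − v_o)/(v + v_s).
f' = 117.9 × (351 − 6.389)/(351 + 13) = 117.9 × 344.61/364 ≈ 112 Hz.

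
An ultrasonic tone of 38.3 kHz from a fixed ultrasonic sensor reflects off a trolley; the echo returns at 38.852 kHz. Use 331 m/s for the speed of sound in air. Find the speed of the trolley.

Double Doppler shift off a moving reflector: f₂ = f₀ · (v + u)/(v − u) (u > 0 toward emitter).
Rearranging, u = v · (f₂ − f₀)/(f₂ + f₀) = 331 × 0.552/77.152 ≈ 2.37 m/s.
So the trolley is moving at 2.37 m/s toward the emitter.

2.37 m/s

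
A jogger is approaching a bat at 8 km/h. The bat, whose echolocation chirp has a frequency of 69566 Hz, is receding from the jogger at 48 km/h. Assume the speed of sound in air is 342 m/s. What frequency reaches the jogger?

67391 Hz

48 km/h = 13.33 m/s; 8 km/h = 2.222 m/s.
With source receding and observer approaching, f' = f · (v + v_o)/(v + v_s).
f' = 69566 × (342 + 2.222)/(342 + 13.33) = 69566 × 344.22/355.33 ≈ 67391 Hz.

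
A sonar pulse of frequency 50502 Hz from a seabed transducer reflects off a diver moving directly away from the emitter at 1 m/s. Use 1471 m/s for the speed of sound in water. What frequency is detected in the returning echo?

50433 Hz

The diver first receives the wave as a moving observer: f₁ = f₀ · (v − u)/v = 50502 × (1471 − 1)/1471 ≈ 50468 Hz.
On reflection it acts as a source moving away from the stationary detector: f₂ = f₁ · v/(v + u) = 50468 × 1471/1472 ≈ 50433 Hz.
Equivalently f₂ = f₀ · (v − u)/(v + u).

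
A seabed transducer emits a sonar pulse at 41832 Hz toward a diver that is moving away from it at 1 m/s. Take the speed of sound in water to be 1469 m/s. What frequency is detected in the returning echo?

The diver first receives the wave as a moving observer: f₁ = f₀ · (v − u)/v = 41832 × (1469 − 1)/1469 ≈ 41804 Hz.
The reflection then acts as a moving source: f₂ = f₁ · v/(v + u) ≈ 41775 Hz.
Equivalently f₂ = f₀ · (v − u)/(v + u).

41775 Hz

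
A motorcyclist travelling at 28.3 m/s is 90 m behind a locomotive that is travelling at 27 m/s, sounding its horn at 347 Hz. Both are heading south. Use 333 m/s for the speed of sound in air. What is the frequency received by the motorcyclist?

The motorcyclist is behind, so the locomotive is moving away from it while the motorcyclist is moving toward the locomotive.
Both move, so f' = f · (v + v_o)/(v + v_s).
f' = 347 × (333 + 28.3)/(333 + 27) = 347 × 361.3/360 ≈ 348 Hz.

348 Hz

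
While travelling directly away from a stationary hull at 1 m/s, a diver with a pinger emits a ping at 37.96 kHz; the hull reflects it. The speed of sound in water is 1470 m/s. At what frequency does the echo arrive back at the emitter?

The hull receives the sound from a moving source: f₁ = f₀ · v/(v + v_e) = 37.96 × 1470/1471 ≈ 37.9 kHz.
On the return leg the diver with a pinger is a moving observer: f₂ = f₁ · (v − v_e)/v = 37.9 × 1469/1470 ≈ 37.9 kHz.

37.9 kHz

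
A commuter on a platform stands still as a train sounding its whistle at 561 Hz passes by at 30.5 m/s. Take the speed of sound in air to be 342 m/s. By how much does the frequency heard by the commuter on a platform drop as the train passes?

101 Hz

Approaching: f₁ = f · v/(v − v_s) = 561 × 342/311.5 ≈ 616 Hz.
Receding: f₂ = f · v/(v + v_s) = 561 × 342/372.5 ≈ 515 Hz.
Drop: f₁ − f₂ = 2f·v·v_s/(v² − v_s²) = 2 × 561 × 342 × 30.5/(342² − 30.5²) ≈ 101 Hz.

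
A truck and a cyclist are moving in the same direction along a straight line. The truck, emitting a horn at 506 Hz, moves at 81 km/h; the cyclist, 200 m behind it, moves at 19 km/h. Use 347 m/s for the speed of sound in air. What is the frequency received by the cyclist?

482 Hz

81 km/h = 22.5 m/s; 19 km/h = 5.278 m/s.
The cyclist is behind, so the truck is moving away from it while the cyclist is moving toward the truck.
With source receding and observer approaching, f' = f · (v + v_o)/(v + v_s).
f' = 506 × (347 + 5.278)/(347 + 22.5) = 506 × 352.28/369.5 ≈ 482 Hz.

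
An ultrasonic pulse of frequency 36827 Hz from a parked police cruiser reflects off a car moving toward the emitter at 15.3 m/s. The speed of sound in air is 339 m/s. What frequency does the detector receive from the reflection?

The car first receives the wave as a moving observer: f₁ = f₀ · (v + u)/v = 36827 × (339 + 15.3)/339 ≈ 38489 Hz.
On reflection it acts as a source moving toward the stationary detector: f₂ = f₁ · v/(v − u) = 38489 × 339/323.7 ≈ 40308 Hz.

40308 Hz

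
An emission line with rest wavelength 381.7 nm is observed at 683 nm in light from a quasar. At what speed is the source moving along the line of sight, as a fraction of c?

0.524c

λ'/λ₀ = 1.7894 > 1 (redshift), so the source is receding.
λ'/λ₀ = √((1 + β)/(1 − β)) for a receding source ⇒ β = (r² − 1)/(r² + 1) with r = λ'/λ₀.
β = (3.2018 − 1)/(3.2018 + 1) ≈ 0.524.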